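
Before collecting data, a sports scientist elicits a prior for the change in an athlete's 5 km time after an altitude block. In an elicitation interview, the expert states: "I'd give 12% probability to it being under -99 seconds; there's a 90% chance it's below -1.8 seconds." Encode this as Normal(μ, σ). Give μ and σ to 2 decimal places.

μ = -52.51, σ = 39.57

For Normal(μ,σ), the p-quantile is μ + z_p·σ. Here z_{0.12} = -1.175, z_{0.9} = 1.282.
So -99 = μ − 1.175σ and -1.8 = μ + 1.282σ.
Subtracting: σ = (-1.8 − -99)/(1.282 − (-1.175)) = 39.57.
Then μ = -99 − (-1.175)·39.57 = -52.51.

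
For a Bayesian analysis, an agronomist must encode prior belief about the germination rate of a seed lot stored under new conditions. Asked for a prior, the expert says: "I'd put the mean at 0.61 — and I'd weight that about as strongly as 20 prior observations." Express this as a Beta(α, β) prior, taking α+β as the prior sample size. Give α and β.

α = 12.2, β = 7.8

Under the effective-sample-size interpretation, Beta(α, β) has prior mean α/(α+β) and prior sample size α+β.
So α+β = 20 and α/(α+β) = 0.61, giving α = 0.61·20 = 12.2 and β = 20 − 12.2 = 7.8.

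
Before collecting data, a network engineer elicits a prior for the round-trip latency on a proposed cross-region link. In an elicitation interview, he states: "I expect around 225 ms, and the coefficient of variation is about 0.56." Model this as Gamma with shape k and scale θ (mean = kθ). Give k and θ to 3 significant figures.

k ≈ 3.19, θ ≈ 70.6

For Gamma(k, scale θ): mean = kθ, variance = kθ², so CV = 1/√k.
CV = 0.56, hence k = 1/CV² = 3.19.
Then θ = mean/k = 225/3.19 = 70.6.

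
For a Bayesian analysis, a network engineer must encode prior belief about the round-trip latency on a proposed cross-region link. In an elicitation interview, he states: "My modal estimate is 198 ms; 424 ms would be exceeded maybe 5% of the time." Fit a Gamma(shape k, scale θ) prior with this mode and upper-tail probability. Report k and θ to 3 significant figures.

Gamma(k,θ) with k>1 has mode (k−1)θ, so θ = 198/(k−1).
Need P(X < 424) = 0.95 with θ tied to k this way. Start at k = 2, θ = 198: P(X<424) ≈ 0.631.
Too low — raise k to concentrate. Iterating converges to k ≈ 5.76.
Then θ = 198/(5.76−1) ≈ 41.6.

k ≈ 5.76, θ ≈ 41.6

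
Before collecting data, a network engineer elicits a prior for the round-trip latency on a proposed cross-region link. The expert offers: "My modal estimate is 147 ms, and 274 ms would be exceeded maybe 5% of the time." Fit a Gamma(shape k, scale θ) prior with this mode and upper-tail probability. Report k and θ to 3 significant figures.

Gamma(k,θ) with k>1 has mode (k−1)θ, so θ = 147/(k−1).
Need P(X < 274) = 0.95 with θ tied to k this way. Start at k = 2, θ = 147: P(X<274) ≈ 0.556.
Too low — raise k to concentrate. Iterating converges to k ≈ 8.18.
Then θ = 147/(8.18−1) ≈ 20.5.

k ≈ 8.18, θ ≈ 20.5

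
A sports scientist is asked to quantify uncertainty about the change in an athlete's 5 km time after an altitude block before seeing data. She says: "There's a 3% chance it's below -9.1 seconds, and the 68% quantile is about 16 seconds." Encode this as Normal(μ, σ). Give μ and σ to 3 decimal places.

μ = 11.001, σ = 10.688

The p-quantile of Normal(μ,σ) is μ + z_p·σ, with z_{0.03} = -1.881 and z_{0.68} = 0.4677.
Eliminate σ: μ = (z₂·x₁ − z₁·x₂)/(z₂ − z₁) = (0.4677·-9.1 − (-1.881)·16)/2.348 = 11.001.
Then σ = (x₂ − x₁)/(z₂ − z₁) = (16 − -9.1)/2.348 = 10.688.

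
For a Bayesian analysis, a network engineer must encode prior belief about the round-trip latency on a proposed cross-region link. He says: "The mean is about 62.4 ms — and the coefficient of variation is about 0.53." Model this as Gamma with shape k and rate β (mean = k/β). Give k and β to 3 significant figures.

For Gamma(k, rate β): mean = k/β, variance = k/β², so CV = 1/√k.
CV = 0.53, hence k = 1/CV² = 3.56.
Then β = k/mean = 3.56/62.4 = 0.0571.

k ≈ 3.56, β ≈ 0.0571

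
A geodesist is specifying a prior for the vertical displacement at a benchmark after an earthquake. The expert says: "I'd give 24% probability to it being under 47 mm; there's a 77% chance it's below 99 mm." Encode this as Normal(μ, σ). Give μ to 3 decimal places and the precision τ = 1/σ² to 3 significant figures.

The p-quantile of Normal(μ,σ) is μ + z_p·σ, with z_{0.24} = -0.7063 and z_{0.77} = 0.7388.
Eliminate σ: μ = (z₂·x₁ − z₁·x₂)/(z₂ − z₁) = (0.7388·47 − (-0.7063)·99)/1.445 = 72.414.
Then σ = (x₂ − x₁)/(z₂ − z₁) = (99 − 47)/1.445 = 35.982.
Precision τ = 1/σ² = 1/35.98² = 0.000772.

μ = 72.414, τ = 0.000772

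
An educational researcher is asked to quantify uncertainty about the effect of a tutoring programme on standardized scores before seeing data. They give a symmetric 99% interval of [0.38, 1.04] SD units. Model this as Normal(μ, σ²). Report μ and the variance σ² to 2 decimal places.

A symmetric 99% interval runs μ ± z·σ with z = 2.576.
Half-width = 0.33, so σ = 0.33/2.576 = 0.128 and σ² = 0.02.
μ is the interval midpoint, 0.71.

μ = 0.71, σ² = 0.02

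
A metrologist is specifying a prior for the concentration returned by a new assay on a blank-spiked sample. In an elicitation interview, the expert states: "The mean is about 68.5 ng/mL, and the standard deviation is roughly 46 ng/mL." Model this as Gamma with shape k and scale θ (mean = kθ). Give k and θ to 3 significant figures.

k ≈ 2.22, θ ≈ 30.9

For Gamma(k, scale θ): mean = kθ, variance = kθ², so CV = 1/√k.
CV = SD/mean = 46/68.5 = 0.6715, hence k = 1/CV² = 2.22.
Then θ = mean/k = 68.5/2.22 = 30.9.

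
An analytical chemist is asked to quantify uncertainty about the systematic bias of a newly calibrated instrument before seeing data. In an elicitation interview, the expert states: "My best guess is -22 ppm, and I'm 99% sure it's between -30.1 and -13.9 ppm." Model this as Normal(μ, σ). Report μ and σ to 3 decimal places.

A symmetric 99% interval runs μ ± z·σ with z = 2.576.
Half-width = 8.1, so σ = 8.1/2.576 = 3.145.
μ is the stated best guess, -22.000.

μ = -22.000, σ = 3.145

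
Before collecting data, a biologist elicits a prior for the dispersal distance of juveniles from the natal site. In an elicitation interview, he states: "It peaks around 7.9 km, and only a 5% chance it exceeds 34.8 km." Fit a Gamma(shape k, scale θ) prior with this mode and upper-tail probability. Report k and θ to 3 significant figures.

k ≈ 2.12, θ ≈ 7.05

Gamma(k,θ) with k>1 has mode (k−1)θ, so θ = 7.9/(k−1).
Need P(X < 34.8) = 0.95 with θ tied to k this way. Start at k = 2, θ = 7.9: P(X<34.8) ≈ 0.934.
Too low — raise k to concentrate. Iterating converges to k ≈ 2.12.
Then θ = 7.9/(2.12−1) ≈ 7.05.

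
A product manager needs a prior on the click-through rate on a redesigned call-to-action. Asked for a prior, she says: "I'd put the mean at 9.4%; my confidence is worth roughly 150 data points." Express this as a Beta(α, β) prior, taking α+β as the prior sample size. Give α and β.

Under the effective-sample-size interpretation, Beta(α, β) has prior mean α/(α+β) and prior sample size α+β.
So α+β = 150 and α/(α+β) = 0.094, giving α = 0.094·150 = 14.1 and β = 150 − 14.1 = 135.9.

α = 14.1, β = 135.9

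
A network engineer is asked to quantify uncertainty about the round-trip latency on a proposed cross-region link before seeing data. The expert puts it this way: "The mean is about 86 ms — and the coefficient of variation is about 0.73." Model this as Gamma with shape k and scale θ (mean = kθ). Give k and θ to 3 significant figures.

k ≈ 1.88, θ ≈ 45.8

For Gamma(k, scale θ): mean = kθ, variance = kθ², so CV = 1/√k.
CV = 0.73, hence k = 1/CV² = 1.88.
Then θ = mean/k = 86/1.88 = 45.8.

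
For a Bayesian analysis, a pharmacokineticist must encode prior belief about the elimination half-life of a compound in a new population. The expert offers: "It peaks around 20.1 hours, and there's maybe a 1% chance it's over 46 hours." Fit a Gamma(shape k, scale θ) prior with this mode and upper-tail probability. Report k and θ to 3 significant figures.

Gamma(k,θ) with k>1 has mode (k−1)θ, so θ = 20.1/(k−1).
Need P(X < 46) = 0.99 with θ tied to k this way. Start at k = 2, θ = 20.1: P(X<46) ≈ 0.666.
Too low — raise k to concentrate. Iterating converges to k ≈ 7.98.
Then θ = 20.1/(7.98−1) ≈ 2.88.

k ≈ 7.98, θ ≈ 2.88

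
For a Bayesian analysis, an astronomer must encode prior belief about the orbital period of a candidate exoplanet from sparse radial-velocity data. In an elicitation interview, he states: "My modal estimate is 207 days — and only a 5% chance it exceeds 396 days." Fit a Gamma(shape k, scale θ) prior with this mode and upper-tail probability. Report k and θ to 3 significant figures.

Gamma(k,θ) with k>1 has mode (k−1)θ, so θ = 207/(k−1).
Need P(X < 396) = 0.95 with θ tied to k this way. Start at k = 2, θ = 207: P(X<396) ≈ 0.570.
Too low — raise k to concentrate. Iterating converges to k ≈ 7.6.
Then θ = 207/(7.6−1) ≈ 31.3.

k ≈ 7.6, θ ≈ 31.3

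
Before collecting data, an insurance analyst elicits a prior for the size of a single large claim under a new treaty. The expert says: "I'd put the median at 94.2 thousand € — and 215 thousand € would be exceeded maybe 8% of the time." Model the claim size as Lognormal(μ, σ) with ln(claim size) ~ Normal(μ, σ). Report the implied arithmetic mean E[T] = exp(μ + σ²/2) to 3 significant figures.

E[T] ≈ 112 thousand €

If T ~ Lognormal(μ,σ) then ln T ~ Normal(μ,σ), so the p-quantile of ln T is μ + z_p·σ.
ln(94.2) = 4.545 and ln(215) = 5.371; z_{0.5} = 0, z_{0.92} = 1.405.
σ = (5.371 − 4.545)/(1.405 − (0)) = 0.587.
μ = 4.545 − (0)·0.587 = 4.545.
E[T] = exp(μ + σ²/2) = exp(4.545 + 0.1725) = 112 thousand €.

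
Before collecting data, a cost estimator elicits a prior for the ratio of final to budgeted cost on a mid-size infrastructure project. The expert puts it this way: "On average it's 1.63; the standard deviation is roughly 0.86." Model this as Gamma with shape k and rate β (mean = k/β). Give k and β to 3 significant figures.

k ≈ 3.59, β ≈ 2.2

For Gamma(k, rate β): mean = k/β, variance = k/β², so CV = 1/√k.
CV = SD/mean = 0.86/1.63 = 0.5276, hence k = 1/CV² = 3.59.
Then β = k/mean = 3.59/1.63 = 2.2.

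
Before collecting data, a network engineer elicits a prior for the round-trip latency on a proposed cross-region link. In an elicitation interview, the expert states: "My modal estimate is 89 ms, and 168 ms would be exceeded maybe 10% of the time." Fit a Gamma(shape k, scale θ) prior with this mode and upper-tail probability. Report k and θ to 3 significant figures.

k ≈ 5.73, θ ≈ 18.8

Gamma(k,θ) with k>1 has mode (k−1)θ, so θ = 89/(k−1).
Need P(X < 168) = 0.9 with θ tied to k this way. Start at k = 2, θ = 89: P(X<168) ≈ 0.563.
Too low — raise k to concentrate. Iterating converges to k ≈ 5.73.
Then θ = 89/(5.73−1) ≈ 18.8.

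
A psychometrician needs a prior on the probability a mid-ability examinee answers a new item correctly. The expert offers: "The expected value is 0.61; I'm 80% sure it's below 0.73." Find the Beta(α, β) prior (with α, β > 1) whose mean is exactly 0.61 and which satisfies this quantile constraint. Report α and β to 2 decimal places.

With mean 0.61 fixed, write α = 0.61s, β = 0.39s where s = α+β.
Need P(θ < 0.73) = 0.8 under Beta(0.61s, 0.39s). Normal approximation: (q−m)/√(m(1−m)/s) ≈ z_{0.8} = 0.842, so s ≈ 0.61·0.39·(0.842)²/(0.73−0.61)² = 11.7.
At s = 11.7: P(θ<0.73) ≈ 0.796. Adjusting to match 0.8 gives s ≈ 12.07.
So α = 0.61·12.07 ≈ 7.36, β = 0.39·12.07 ≈ 4.71.

α ≈ 7.36, β ≈ 4.71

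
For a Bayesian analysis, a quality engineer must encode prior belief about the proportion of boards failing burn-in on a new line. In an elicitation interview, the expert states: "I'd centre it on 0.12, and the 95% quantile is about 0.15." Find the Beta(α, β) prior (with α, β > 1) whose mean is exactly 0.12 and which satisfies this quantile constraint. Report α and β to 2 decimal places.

α ≈ 41.24, β ≈ 302.44

With mean 0.12 fixed, write α = 0.12s, β = 0.88s where s = α+β.
Need P(θ < 0.15) = 0.95 under Beta(0.12s, 0.88s). Normal approximation: (q−m)/√(m(1−m)/s) ≈ z_{0.95} = 1.64, so s ≈ 0.12·0.88·(1.64)²/(0.15−0.12)² = 317.5.
At s = 317.5: P(θ<0.15) ≈ 0.943. Adjusting to match 0.95 gives s ≈ 343.68.
So α = 0.12·343.68 ≈ 41.24, β = 0.88·343.68 ≈ 302.44.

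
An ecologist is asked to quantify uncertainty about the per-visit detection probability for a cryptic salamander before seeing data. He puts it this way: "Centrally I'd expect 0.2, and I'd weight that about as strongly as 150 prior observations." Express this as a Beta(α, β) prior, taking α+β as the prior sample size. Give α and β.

Under the effective-sample-size interpretation, Beta(α, β) has prior mean α/(α+β) and prior sample size α+β.
So α+β = 150 and α/(α+β) = 0.2, giving α = 0.2·150 = 30 and β = 150 − 30 = 120.

α = 30, β = 120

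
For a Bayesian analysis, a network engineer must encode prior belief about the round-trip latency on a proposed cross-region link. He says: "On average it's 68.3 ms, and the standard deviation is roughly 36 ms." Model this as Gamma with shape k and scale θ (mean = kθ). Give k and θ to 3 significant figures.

For Gamma(k, scale θ): mean = kθ, variance = kθ², so CV = 1/√k.
CV = SD/mean = 36/68.3 = 0.5271, hence k = 1/CV² = 3.6.
Then θ = mean/k = 68.3/3.6 = 19.

k ≈ 3.6, θ ≈ 19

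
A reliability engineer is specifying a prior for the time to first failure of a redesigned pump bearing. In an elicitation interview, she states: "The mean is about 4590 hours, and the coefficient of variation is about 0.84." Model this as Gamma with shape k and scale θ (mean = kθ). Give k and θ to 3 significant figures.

For Gamma(k, scale θ): mean = kθ, variance = kθ², so CV = 1/√k.
CV = 0.84, hence k = 1/CV² = 1.42.
Then θ = mean/k = 4590/1.42 = 3240.

k ≈ 1.42, θ ≈ 3240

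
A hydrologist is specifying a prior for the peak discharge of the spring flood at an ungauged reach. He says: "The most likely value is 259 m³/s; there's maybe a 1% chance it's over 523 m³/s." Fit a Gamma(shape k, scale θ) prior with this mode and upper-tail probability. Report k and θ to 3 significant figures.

k ≈ 10.9, θ ≈ 26.1

Gamma(k,θ) with k>1 has mode (k−1)θ, so θ = 259/(k−1).
Need P(X < 523) = 0.99 with θ tied to k this way. Start at k = 2, θ = 259: P(X<523) ≈ 0.599.
Too low — raise k to concentrate. Iterating converges to k ≈ 10.9.
Then θ = 259/(10.9−1) ≈ 26.1.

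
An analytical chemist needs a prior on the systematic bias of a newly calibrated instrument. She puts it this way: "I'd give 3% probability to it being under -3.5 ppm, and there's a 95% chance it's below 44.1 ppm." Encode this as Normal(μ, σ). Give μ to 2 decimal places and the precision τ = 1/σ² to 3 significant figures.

μ = 21.89, τ = 0.00549

For Normal(μ,σ), the p-quantile is μ + z_p·σ. Here z_{0.03} = -1.881, z_{0.95} = 1.645.
So -3.5 = μ − 1.881σ and 44.1 = μ + 1.645σ.
Subtracting: σ = (44.1 − -3.5)/(1.645 − (-1.881)) = 13.50.
Then μ = -3.5 − (-1.881)·13.50 = 21.89.
Precision τ = 1/σ² = 1/13.5² = 0.00549.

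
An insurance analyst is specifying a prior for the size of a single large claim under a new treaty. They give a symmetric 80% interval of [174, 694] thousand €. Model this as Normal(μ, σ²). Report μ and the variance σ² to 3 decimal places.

A symmetric 80% interval runs μ ± z·σ with z = 1.282.
Half-width = 260, so σ = 260/1.282 = 202.8791 and σ² = 41159.920.
μ is the interval midpoint, 434.000.

μ = 434.000, σ² = 41159.920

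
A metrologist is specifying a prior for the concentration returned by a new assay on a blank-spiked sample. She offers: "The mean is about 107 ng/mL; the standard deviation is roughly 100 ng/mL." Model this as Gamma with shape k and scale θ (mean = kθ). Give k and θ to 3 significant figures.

k ≈ 1.14, θ ≈ 93.5

For Gamma(k, scale θ): mean = kθ, variance = kθ², so CV = 1/√k.
CV = SD/mean = 100/107 = 0.9346, hence k = 1/CV² = 1.14.
Then θ = mean/k = 107/1.14 = 93.5.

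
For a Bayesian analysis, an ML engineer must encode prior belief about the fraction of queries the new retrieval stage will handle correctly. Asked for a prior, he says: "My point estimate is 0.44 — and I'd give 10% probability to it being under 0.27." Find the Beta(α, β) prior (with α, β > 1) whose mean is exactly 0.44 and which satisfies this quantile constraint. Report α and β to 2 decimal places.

With mean 0.44 fixed, write α = 0.44s, β = 0.56s where s = α+β.
Need P(θ < 0.27) = 0.1 under Beta(0.44s, 0.56s). Normal approximation: (q−m)/√(m(1−m)/s) ≈ z_{0.1} = -1.28, so s ≈ 0.44·0.56·(-1.28)²/(0.27−0.44)² = 14.0.
At s = 14.0: P(θ<0.27) ≈ 0.094. Adjusting to match 0.1 gives s ≈ 13.28.
So α = 0.44·13.28 ≈ 5.84, β = 0.56·13.28 ≈ 7.44.

α ≈ 5.84, β ≈ 7.44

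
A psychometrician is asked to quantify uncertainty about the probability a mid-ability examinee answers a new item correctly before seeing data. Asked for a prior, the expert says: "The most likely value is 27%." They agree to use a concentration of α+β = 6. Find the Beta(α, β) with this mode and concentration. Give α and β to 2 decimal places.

α = 2.08, β = 3.92

For α,β > 1 the Beta mode is (α−1)/(α+β−2). With α+β = 6, the mode is (α−1)/4.
Set (α−1)/4 = 0.27 → α = 1 + 0.27·4 = 2.08.
β = 6 − α = 3.92.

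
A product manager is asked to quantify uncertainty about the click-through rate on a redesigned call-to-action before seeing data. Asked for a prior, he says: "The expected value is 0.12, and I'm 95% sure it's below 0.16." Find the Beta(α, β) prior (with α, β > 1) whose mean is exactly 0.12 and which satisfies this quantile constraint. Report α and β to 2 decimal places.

With mean 0.12 fixed, write α = 0.12s, β = 0.88s where s = α+β.
Need P(θ < 0.16) = 0.95 under Beta(0.12s, 0.88s). Normal approximation: (q−m)/√(m(1−m)/s) ≈ z_{0.95} = 1.64, so s ≈ 0.12·0.88·(1.64)²/(0.16−0.12)² = 178.6.
At s = 178.6: P(θ<0.16) ≈ 0.942. Adjusting to match 0.95 gives s ≈ 197.66.
So α = 0.12·197.66 ≈ 23.72, β = 0.88·197.66 ≈ 173.94.

α ≈ 23.72, β ≈ 173.94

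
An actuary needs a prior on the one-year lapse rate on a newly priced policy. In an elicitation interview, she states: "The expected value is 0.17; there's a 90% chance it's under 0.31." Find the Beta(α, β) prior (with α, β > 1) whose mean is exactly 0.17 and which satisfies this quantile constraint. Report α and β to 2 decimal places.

With mean 0.17 fixed, write α = 0.17s, β = 0.83s where s = α+β.
Need P(θ < 0.31) = 0.9 under Beta(0.17s, 0.83s). Normal approximation: (q−m)/√(m(1−m)/s) ≈ z_{0.9} = 1.28, so s ≈ 0.17·0.83·(1.28)²/(0.31−0.17)² = 11.8.
At s = 11.8: P(θ<0.31) ≈ 0.893. Adjusting to match 0.9 gives s ≈ 12.81.
So α = 0.17·12.81 ≈ 2.18, β = 0.83·12.81 ≈ 10.63.

α ≈ 2.18, β ≈ 10.63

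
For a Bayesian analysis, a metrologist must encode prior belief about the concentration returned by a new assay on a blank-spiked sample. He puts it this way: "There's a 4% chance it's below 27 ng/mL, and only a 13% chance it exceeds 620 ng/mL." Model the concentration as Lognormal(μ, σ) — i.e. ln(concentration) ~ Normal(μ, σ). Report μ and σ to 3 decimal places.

If T ~ Lognormal(μ,σ) then ln T ~ Normal(μ,σ), so the p-quantile of ln T is μ + z_p·σ.
ln(27) = 3.296 and ln(620) = 6.43; z_{0.04} = -1.751, z_{0.87} = 1.126.
σ = (6.43 − 3.296)/(1.126 − (-1.751)) = 1.089.
μ = 3.296 − (-1.751)·1.089 = 5.203.

μ ≈ 5.203, σ ≈ 1.089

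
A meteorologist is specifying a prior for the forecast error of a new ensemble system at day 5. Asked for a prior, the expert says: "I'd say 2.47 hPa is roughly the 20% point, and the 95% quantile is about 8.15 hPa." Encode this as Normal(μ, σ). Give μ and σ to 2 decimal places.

μ = 4.39, σ = 2.28

For Normal(μ,σ), the p-quantile is μ + z_p·σ. Here z_{0.2} = -0.8416, z_{0.95} = 1.645.
So 2.47 = μ − 0.8416σ and 8.15 = μ + 1.645σ.
Subtracting: σ = (8.15 − 2.47)/(1.645 − (-0.8416)) = 2.28.
Then μ = 2.47 − (-0.8416)·2.28 = 4.39.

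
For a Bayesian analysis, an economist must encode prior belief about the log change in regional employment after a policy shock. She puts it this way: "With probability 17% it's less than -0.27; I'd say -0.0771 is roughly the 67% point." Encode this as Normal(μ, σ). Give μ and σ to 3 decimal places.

μ = -0.138, σ = 0.138

For Normal(μ,σ), the p-quantile is μ + z_p·σ. Here z_{0.17} = -0.9542, z_{0.67} = 0.4399.
So -0.27 = μ − 0.9542σ and -0.0771 = μ + 0.4399σ.
Subtracting: σ = (-0.0771 − -0.27)/(0.4399 − (-0.9542)) = 0.138.
Then μ = -0.27 − (-0.9542)·0.138 = -0.138.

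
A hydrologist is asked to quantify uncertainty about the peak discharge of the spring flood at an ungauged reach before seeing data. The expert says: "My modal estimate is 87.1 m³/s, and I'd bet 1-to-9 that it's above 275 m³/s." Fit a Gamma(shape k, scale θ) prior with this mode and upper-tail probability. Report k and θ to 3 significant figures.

k ≈ 2.43, θ ≈ 60.8

Gamma(k,θ) with k>1 has mode (k−1)θ, so θ = 87.1/(k−1).
Need P(X < 275) = 0.9 with θ tied to k this way. Start at k = 2, θ = 87.1: P(X<275) ≈ 0.823.
Too low — raise k to concentrate. Iterating converges to k ≈ 2.43.
Then θ = 87.1/(2.43−1) ≈ 60.8.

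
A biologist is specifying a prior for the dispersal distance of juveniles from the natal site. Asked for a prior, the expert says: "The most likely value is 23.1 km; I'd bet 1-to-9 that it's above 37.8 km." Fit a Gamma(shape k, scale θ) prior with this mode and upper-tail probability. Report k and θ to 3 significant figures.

Gamma(k,θ) with k>1 has mode (k−1)θ, so θ = 23.1/(k−1).
Need P(X < 37.8) = 0.9 with θ tied to k this way. Start at k = 2, θ = 23.1: P(X<37.8) ≈ 0.487.
Too low — raise k to concentrate. Iterating converges to k ≈ 8.77.
Then θ = 23.1/(8.77−1) ≈ 2.97.

k ≈ 8.77, θ ≈ 2.97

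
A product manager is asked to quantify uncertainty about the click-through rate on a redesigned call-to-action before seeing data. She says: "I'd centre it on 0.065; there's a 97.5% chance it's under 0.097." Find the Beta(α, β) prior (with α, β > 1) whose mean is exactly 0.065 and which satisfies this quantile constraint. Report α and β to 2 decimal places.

α ≈ 17.81, β ≈ 256.16

With mean 0.065 fixed, write α = 0.065s, β = 0.935s where s = α+β.
Need P(θ < 0.097) = 0.975 under Beta(0.065s, 0.935s). Normal approximation: (q−m)/√(m(1−m)/s) ≈ z_{0.975} = 1.96, so s ≈ 0.065·0.935·(1.96)²/(0.097−0.065)² = 228.0.
At s = 228.0: P(θ<0.097) ≈ 0.964. Adjusting to match 0.975 gives s ≈ 273.97.
So α = 0.065·273.97 ≈ 17.81, β = 0.935·273.97 ≈ 256.16.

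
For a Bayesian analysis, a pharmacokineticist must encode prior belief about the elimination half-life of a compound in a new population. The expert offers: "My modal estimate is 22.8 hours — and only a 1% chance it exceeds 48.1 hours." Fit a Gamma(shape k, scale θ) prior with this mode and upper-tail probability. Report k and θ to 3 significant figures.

Gamma(k,θ) with k>1 has mode (k−1)θ, so θ = 22.8/(k−1).
Need P(X < 48.1) = 0.99 with θ tied to k this way. Start at k = 2, θ = 22.8: P(X<48.1) ≈ 0.623.
Too low — raise k to concentrate. Iterating converges to k ≈ 9.72.
Then θ = 22.8/(9.72−1) ≈ 2.61.

k ≈ 9.72, θ ≈ 2.61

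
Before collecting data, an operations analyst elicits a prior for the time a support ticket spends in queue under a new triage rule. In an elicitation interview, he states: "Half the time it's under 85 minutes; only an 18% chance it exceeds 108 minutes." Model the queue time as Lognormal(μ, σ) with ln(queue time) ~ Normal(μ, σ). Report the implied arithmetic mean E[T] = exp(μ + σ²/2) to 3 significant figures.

If T ~ Lognormal(μ,σ) then ln T ~ Normal(μ,σ), so the p-quantile of ln T is μ + z_p·σ.
ln(85) = 4.443 and ln(108) = 4.682; z_{0.5} = 0, z_{0.82} = 0.9154.
σ = (4.682 − 4.443)/(0.9154 − (0)) = 0.262.
μ = 4.443 − (0)·0.262 = 4.443.
E[T] = exp(μ + σ²/2) = exp(4.443 + 0.0342) = 88 minutes.

E[T] ≈ 88 minutes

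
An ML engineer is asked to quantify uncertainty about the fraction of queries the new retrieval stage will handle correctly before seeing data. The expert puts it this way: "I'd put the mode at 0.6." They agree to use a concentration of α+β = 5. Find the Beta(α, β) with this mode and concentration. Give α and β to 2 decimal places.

For α,β > 1 the Beta mode is (α−1)/(α+β−2). With α+β = 5, the mode is (α−1)/3.
Set (α−1)/3 = 0.6 → α = 1 + 0.6·3 = 2.80.
β = 5 − α = 2.20.

α = 2.80, β = 2.20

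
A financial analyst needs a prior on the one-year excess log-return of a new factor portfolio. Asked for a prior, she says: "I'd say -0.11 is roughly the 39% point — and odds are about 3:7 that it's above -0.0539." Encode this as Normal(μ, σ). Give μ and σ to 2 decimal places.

μ = -0.09, σ = 0.07

For Normal(μ,σ), the p-quantile is μ + z_p·σ. Here z_{0.39} = -0.2793, z_{0.7} = 0.5244.
So -0.11 = μ − 0.2793σ and -0.0539 = μ + 0.5244σ.
Subtracting: σ = (-0.0539 − -0.11)/(0.5244 − (-0.2793)) = 0.07.
Then μ = -0.11 − (-0.2793)·0.07 = -0.09.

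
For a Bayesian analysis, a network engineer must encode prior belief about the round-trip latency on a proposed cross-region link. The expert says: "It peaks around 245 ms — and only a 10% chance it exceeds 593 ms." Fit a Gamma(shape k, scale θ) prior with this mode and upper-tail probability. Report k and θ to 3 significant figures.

k ≈ 3.46, θ ≈ 99.6

Gamma(k,θ) with k>1 has mode (k−1)θ, so θ = 245/(k−1).
Need P(X < 593) = 0.9 with θ tied to k this way. Start at k = 2, θ = 245: P(X<593) ≈ 0.696.
Too low — raise k to concentrate. Iterating converges to k ≈ 3.46.
Then θ = 245/(3.46−1) ≈ 99.6.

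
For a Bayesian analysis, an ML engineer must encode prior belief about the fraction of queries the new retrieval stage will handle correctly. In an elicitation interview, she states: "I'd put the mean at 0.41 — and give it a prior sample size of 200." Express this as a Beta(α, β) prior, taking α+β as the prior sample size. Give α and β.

α = 82, β = 118

Under the effective-sample-size interpretation, Beta(α, β) has prior mean α/(α+β) and prior sample size α+β.
So α+β = 200 and α/(α+β) = 0.41, giving α = 0.41·200 = 82 and β = 200 − 82 = 118.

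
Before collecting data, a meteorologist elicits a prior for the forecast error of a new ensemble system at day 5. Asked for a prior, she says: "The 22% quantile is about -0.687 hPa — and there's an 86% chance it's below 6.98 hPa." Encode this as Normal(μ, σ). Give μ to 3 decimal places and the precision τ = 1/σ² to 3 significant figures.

The p-quantile of Normal(μ,σ) is μ + z_p·σ, with z_{0.22} = -0.7722 and z_{0.86} = 1.08.
Eliminate σ: μ = (z₂·x₁ − z₁·x₂)/(z₂ − z₁) = (1.08·-0.687 − (-0.7722)·6.98)/1.853 = 2.509.
Then σ = (x₂ − x₁)/(z₂ − z₁) = (6.98 − -0.687)/1.853 = 4.139.
Precision τ = 1/σ² = 1/4.139² = 0.0584.

μ = 2.509, τ = 0.0584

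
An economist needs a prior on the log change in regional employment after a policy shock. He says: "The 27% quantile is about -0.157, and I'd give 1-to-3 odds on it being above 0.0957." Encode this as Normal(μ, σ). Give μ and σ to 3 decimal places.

The p-quantile of Normal(μ,σ) is μ + z_p·σ, with z_{0.27} = -0.6128 and z_{0.75} = 0.6745.
Eliminate σ: μ = (z₂·x₁ − z₁·x₂)/(z₂ − z₁) = (0.6745·-0.157 − (-0.6128)·0.0957)/1.287 = -0.037.
Then σ = (x₂ − x₁)/(z₂ − z₁) = (0.0957 − -0.157)/1.287 = 0.196.

μ = -0.037, σ = 0.196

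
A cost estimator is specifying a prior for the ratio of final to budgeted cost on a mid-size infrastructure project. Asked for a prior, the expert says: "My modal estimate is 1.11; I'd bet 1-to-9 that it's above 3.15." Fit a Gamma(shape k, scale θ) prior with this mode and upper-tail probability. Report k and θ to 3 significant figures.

k ≈ 2.75, θ ≈ 0.633

Gamma(k,θ) with k>1 has mode (k−1)θ, so θ = 1.11/(k−1).
Need P(X < 3.15) = 0.9 with θ tied to k this way. Start at k = 2, θ = 1.11: P(X<3.15) ≈ 0.775.
Too low — raise k to concentrate. Iterating converges to k ≈ 2.75.
Then θ = 1.11/(2.75−1) ≈ 0.633.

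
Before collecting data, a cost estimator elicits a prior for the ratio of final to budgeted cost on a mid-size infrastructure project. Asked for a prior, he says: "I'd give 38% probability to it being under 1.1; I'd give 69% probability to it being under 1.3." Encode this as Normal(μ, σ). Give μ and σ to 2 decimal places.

μ = 1.18, σ = 0.25

For Normal(μ,σ), the p-quantile is μ + z_p·σ. Here z_{0.38} = -0.3055, z_{0.69} = 0.4959.
So 1.1 = μ − 0.3055σ and 1.3 = μ + 0.4959σ.
Subtracting: σ = (1.3 − 1.1)/(0.4959 − (-0.3055)) = 0.25.
Then μ = 1.1 − (-0.3055)·0.25 = 1.18.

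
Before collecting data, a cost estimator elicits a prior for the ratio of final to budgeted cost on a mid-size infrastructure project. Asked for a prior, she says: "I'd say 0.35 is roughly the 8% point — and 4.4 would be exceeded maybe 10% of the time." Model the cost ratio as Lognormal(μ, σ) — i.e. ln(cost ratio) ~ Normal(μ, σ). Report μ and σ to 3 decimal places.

μ ≈ 0.274, σ ≈ 0.942

If T ~ Lognormal(μ,σ) then ln T ~ Normal(μ,σ), so the p-quantile of ln T is μ + z_p·σ.
ln(0.35) = -1.05 and ln(4.4) = 1.482; z_{0.08} = -1.405, z_{0.9} = 1.282.
σ = (1.482 − -1.05)/(1.282 − (-1.405)) = 0.942.
μ = -1.05 − (-1.405)·0.942 = 0.274.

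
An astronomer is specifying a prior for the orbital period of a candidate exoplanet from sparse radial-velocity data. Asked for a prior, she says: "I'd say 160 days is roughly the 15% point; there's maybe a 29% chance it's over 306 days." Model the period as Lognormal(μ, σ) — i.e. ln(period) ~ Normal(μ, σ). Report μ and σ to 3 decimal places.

μ ≈ 5.498, σ ≈ 0.408

If T ~ Lognormal(μ,σ) then ln T ~ Normal(μ,σ), so the p-quantile of ln T is μ + z_p·σ.
ln(160) = 5.075 and ln(306) = 5.724; z_{0.15} = -1.036, z_{0.71} = 0.5534.
σ = (5.724 − 5.075)/(0.5534 − (-1.036)) = 0.408.
μ = 5.075 − (-1.036)·0.408 = 5.498.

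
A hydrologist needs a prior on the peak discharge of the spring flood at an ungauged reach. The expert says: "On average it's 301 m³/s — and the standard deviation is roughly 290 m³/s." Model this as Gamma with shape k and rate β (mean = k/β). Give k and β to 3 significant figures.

For Gamma(k, rate β): mean = k/β, variance = k/β², so CV = 1/√k.
CV = SD/mean = 290/301 = 0.9635, hence k = 1/CV² = 1.08.
Then β = k/mean = 1.08/301 = 0.00358.

k ≈ 1.08, β ≈ 0.00358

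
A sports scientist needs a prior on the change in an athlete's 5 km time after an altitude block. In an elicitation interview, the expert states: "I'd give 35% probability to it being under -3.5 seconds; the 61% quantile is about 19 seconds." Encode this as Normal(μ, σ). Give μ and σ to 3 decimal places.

μ = 9.544, σ = 33.853

For Normal(μ,σ), the p-quantile is μ + z_p·σ. Here z_{0.35} = -0.3853, z_{0.61} = 0.2793.
So -3.5 = μ − 0.3853σ and 19 = μ + 0.2793σ.
Subtracting: σ = (19 − -3.5)/(0.2793 − (-0.3853)) = 33.853.
Then μ = -3.5 − (-0.3853)·33.853 = 9.544.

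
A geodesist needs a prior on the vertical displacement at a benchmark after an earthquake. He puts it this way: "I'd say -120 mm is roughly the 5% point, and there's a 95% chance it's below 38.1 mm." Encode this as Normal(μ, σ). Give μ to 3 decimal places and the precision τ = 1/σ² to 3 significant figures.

The p-quantile of Normal(μ,σ) is μ + z_p·σ, with z_{0.05} = -1.645 and z_{0.95} = 1.645.
Eliminate σ: μ = (z₂·x₁ − z₁·x₂)/(z₂ − z₁) = (1.645·-120 − (-1.645)·38.1)/3.29 = -40.950.
Then σ = (x₂ − x₁)/(z₂ − z₁) = (38.1 − -120)/3.29 = 48.059.
Precision τ = 1/σ² = 1/48.06² = 0.000433.

μ = -40.950, τ = 0.000433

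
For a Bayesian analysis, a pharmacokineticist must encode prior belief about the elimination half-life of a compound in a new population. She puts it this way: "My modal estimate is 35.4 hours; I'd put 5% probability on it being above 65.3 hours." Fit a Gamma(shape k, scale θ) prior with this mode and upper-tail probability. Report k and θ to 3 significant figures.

k ≈ 8.43, θ ≈ 4.77

Gamma(k,θ) with k>1 has mode (k−1)θ, so θ = 35.4/(k−1).
Need P(X < 65.3) = 0.95 with θ tied to k this way. Start at k = 2, θ = 35.4: P(X<65.3) ≈ 0.550.
Too low — raise k to concentrate. Iterating converges to k ≈ 8.43.
Then θ = 35.4/(8.43−1) ≈ 4.77.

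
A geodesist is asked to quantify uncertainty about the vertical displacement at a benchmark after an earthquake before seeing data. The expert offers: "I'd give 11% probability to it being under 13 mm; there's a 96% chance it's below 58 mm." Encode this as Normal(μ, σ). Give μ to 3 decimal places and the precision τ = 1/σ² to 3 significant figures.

The p-quantile of Normal(μ,σ) is μ + z_p·σ, with z_{0.11} = -1.227 and z_{0.96} = 1.751.
Eliminate σ: μ = (z₂·x₁ − z₁·x₂)/(z₂ − z₁) = (1.751·13 − (-1.227)·58)/2.977 = 31.539.
Then σ = (x₂ − x₁)/(z₂ − z₁) = (58 − 13)/2.977 = 15.115.
Precision τ = 1/σ² = 1/15.11² = 0.00438.

μ = 31.539, τ = 0.00438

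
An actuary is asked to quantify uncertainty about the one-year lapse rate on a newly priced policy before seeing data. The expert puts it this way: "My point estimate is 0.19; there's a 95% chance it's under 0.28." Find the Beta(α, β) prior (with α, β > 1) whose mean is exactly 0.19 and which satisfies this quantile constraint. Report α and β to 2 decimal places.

With mean 0.19 fixed, write α = 0.19s, β = 0.81s where s = α+β.
Need P(θ < 0.28) = 0.95 under Beta(0.19s, 0.81s). Normal approximation: (q−m)/√(m(1−m)/s) ≈ z_{0.95} = 1.64, so s ≈ 0.19·0.81·(1.64)²/(0.28−0.19)² = 51.4.
At s = 51.4: P(θ<0.28) ≈ 0.941. Adjusting to match 0.95 gives s ≈ 57.74.
So α = 0.19·57.74 ≈ 10.97, β = 0.81·57.74 ≈ 46.77.

α ≈ 10.97, β ≈ 46.77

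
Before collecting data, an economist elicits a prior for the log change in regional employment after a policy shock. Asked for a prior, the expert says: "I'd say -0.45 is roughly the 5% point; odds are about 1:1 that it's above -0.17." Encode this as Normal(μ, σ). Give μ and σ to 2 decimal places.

μ = -0.17, σ = 0.17

The p-quantile of Normal(μ,σ) is μ + z_p·σ, with z_{0.05} = -1.645 and z_{0.5} = 0.
Eliminate σ: μ = (z₂·x₁ − z₁·x₂)/(z₂ − z₁) = (0·-0.45 − (-1.645)·-0.17)/1.645 = -0.17.
Then σ = (x₂ − x₁)/(z₂ − z₁) = (-0.17 − -0.45)/1.645 = 0.17.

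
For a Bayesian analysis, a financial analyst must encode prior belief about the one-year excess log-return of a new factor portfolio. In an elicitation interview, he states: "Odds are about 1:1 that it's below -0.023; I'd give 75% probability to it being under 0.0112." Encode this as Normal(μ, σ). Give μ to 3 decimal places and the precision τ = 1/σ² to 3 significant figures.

For Normal(μ,σ), the p-quantile is μ + z_p·σ. Here z_{0.5} = 0, z_{0.75} = 0.6745.
So -0.023 = μ + 0σ and 0.0112 = μ + 0.6745σ.
Subtracting: σ = (0.0112 − -0.023)/(0.6745 − (0)) = 0.051.
Then μ = -0.023 − (0)·0.051 = -0.023.
Precision τ = 1/σ² = 1/0.0507² = 389.

μ = -0.023, τ = 389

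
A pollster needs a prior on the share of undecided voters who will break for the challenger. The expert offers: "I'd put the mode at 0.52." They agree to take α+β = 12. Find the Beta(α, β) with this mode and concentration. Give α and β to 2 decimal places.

α = 6.20, β = 5.80

For α,β > 1 the Beta mode is (α−1)/(α+β−2). With α+β = 12, the mode is (α−1)/10.
Set (α−1)/10 = 0.52 → α = 1 + 0.52·10 = 6.20.
β = 12 − α = 5.80.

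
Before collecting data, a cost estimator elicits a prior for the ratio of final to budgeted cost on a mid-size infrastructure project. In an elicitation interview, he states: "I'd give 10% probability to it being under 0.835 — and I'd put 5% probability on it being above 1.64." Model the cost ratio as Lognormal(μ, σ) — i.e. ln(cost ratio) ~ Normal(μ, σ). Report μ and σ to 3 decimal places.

μ ≈ 0.115, σ ≈ 0.231

If T ~ Lognormal(μ,σ) then ln T ~ Normal(μ,σ), so the p-quantile of ln T is μ + z_p·σ.
ln(0.835) = -0.1803 and ln(1.64) = 0.4947; z_{0.1} = -1.282, z_{0.95} = 1.645.
σ = (0.4947 − -0.1803)/(1.645 − (-1.282)) = 0.231.
μ = -0.1803 − (-1.282)·0.231 = 0.115.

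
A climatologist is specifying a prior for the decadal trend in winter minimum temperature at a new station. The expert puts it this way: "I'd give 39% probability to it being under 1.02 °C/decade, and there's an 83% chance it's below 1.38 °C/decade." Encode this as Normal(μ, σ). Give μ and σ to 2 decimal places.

The p-quantile of Normal(μ,σ) is μ + z_p·σ, with z_{0.39} = -0.2793 and z_{0.83} = 0.9542.
Eliminate σ: μ = (z₂·x₁ − z₁·x₂)/(z₂ − z₁) = (0.9542·1.02 − (-0.2793)·1.38)/1.233 = 1.10.
Then σ = (x₂ − x₁)/(z₂ − z₁) = (1.38 − 1.02)/1.233 = 0.29.

μ = 1.10, σ = 0.29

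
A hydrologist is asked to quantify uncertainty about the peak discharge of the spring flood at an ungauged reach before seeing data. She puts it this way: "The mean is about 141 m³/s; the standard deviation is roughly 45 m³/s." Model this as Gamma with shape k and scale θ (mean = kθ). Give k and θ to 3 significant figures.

k ≈ 9.82, θ ≈ 14.4

For Gamma(k, scale θ): mean = kθ, variance = kθ², so CV = 1/√k.
CV = SD/mean = 45/141 = 0.3191, hence k = 1/CV² = 9.82.
Then θ = mean/k = 141/9.82 = 14.4.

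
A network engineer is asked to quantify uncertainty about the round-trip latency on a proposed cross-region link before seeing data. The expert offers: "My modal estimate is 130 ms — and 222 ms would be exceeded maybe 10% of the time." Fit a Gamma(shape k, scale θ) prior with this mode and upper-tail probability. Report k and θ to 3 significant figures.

Gamma(k,θ) with k>1 has mode (k−1)θ, so θ = 130/(k−1).
Need P(X < 222) = 0.9 with θ tied to k this way. Start at k = 2, θ = 130: P(X<222) ≈ 0.509.
Too low — raise k to concentrate. Iterating converges to k ≈ 7.61.
Then θ = 130/(7.61−1) ≈ 19.7.

k ≈ 7.61, θ ≈ 19.7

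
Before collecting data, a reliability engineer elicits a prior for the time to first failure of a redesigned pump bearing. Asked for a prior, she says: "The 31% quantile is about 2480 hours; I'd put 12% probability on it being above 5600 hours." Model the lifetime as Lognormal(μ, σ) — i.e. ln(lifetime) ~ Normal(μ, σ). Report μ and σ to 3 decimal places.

μ ≈ 8.058, σ ≈ 0.487

If T ~ Lognormal(μ,σ) then ln T ~ Normal(μ,σ), so the p-quantile of ln T is μ + z_p·σ.
ln(2480) = 7.816 and ln(5600) = 8.631; z_{0.31} = -0.4959, z_{0.88} = 1.175.
σ = (8.631 − 7.816)/(1.175 − (-0.4959)) = 0.487.
μ = 7.816 − (-0.4959)·0.487 = 8.058.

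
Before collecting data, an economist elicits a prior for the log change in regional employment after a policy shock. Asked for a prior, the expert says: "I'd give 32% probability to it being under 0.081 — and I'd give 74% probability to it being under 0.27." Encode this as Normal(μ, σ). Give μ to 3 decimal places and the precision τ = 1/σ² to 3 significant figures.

For Normal(μ,σ), the p-quantile is μ + z_p·σ. Here z_{0.32} = -0.4677, z_{0.74} = 0.6433.
So 0.081 = μ − 0.4677σ and 0.27 = μ + 0.6433σ.
Subtracting: σ = (0.27 − 0.081)/(0.6433 − (-0.4677)) = 0.170.
Then μ = 0.081 − (-0.4677)·0.170 = 0.161.
Precision τ = 1/σ² = 1/0.1701² = 34.6.

μ = 0.161, τ = 34.6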